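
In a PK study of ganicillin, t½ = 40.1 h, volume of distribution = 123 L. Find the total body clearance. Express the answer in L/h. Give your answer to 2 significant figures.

k = ln2 / t½ = 0.693147 / 40.1 = 0.01729 h⁻¹
CL = k × Vd = 0.01729 × 123 = 2.127 L/h

2.1 L/h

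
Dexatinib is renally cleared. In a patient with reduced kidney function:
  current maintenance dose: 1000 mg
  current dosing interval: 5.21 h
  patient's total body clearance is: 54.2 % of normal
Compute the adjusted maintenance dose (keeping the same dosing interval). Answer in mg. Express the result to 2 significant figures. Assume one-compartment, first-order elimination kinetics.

540 mg

To keep the same average steady-state level, dosing rate must scale with clearance.
CL ratio = 54.2 / 100 = 0.5420
New dose (same interval) = 1000 × 0.5420 = 542.0 mg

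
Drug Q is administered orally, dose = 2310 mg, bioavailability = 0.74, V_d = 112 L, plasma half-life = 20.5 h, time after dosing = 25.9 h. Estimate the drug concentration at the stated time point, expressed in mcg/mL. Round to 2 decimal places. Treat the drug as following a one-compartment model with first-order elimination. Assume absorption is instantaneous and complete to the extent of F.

6.36 mcg/mL

Amount reaching circulation = F × Dose = 0.74 × 2310 = 1709 mg
C₀ = F·Dose / Vd = 1709 / 112 = 15.26 mg/L
k = ln2 / t½ = 0.693147 / 20.5 = 0.03381 h⁻¹
C = C₀ · e^(−k·t) = 15.26 × e^(−0.03381 × 25.9)
  = 15.26 × 0.4166 = 6.357 mg/L
(6.357 mg/L = 6.357 mcg/mL)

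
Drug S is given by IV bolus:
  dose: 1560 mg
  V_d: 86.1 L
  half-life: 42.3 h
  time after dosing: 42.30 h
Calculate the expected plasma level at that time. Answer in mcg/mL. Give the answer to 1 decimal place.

C₀ = Dose / Vd = 1560 / 86.1 = 18.12 mg/L
k = ln2 / t½ = 0.693147 / 42.3 = 0.01639 h⁻¹
t / t½ = 42.30 / 42.3 = 1 half-lives
C = C₀ × (1/2)^1 = 18.12 × 0.5000 = 9.060 mg/L
(9.060 mg/L = 9.060 mcg/mL)

9.1 mcg/mL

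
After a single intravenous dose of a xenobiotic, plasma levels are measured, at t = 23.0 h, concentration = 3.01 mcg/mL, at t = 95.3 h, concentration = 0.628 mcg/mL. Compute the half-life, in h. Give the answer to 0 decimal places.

32 h

k = ln(C₁/C₂) / (t₂ − t₁) = ln(3.01/0.628) / (95.3 − 23.0)
  = 1.567 / 72.30 = 0.02167 h⁻¹
t½ = ln2 / k = 0.693147 / 0.02167 = 31.99 h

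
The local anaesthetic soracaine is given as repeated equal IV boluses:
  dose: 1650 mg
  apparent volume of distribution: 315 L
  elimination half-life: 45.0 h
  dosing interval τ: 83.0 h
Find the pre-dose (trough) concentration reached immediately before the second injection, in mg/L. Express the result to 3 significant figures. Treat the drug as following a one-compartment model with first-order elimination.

1.46 mg/L

C₀ per dose = Dose / Vd = 1650 / 315 = 5.238 mg/L
k = ln2 / t½ = 0.693147 / 45.0 = 0.01540 h⁻¹
Fraction remaining after one interval: r = e^(−kτ) = e^(−0.01540 × 83.0) = 0.2785
Before dose 2, 1 dose has been given (aged 1τ).
C_trough = C₀ × r = 5.238 × 0.2785 = 1.459 mg/L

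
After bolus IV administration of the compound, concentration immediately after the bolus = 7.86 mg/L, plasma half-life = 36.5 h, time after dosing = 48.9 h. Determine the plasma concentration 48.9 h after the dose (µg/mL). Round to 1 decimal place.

3.1 µg/mL

k = ln2 / t½ = 0.693147 / 36.5 = 0.01899 h⁻¹
C = C₀ · e^(−k·t) = 7.860 × e^(−0.01899 × 48.9)
  = 7.860 × 0.3951 = 3.105 mg/L
(3.105 mg/L = 3.105 µg/mL)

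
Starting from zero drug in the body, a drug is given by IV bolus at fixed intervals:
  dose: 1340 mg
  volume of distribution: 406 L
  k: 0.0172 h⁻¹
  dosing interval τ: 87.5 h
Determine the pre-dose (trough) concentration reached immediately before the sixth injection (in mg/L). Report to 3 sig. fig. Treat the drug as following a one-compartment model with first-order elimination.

0.941 mg/L

C₀ per dose = Dose / Vd = 1340 / 406 = 3.300 mg/L
Fraction remaining after one interval: r = e^(−kτ) = e^(−0.01720 × 87.5) = 0.2220
Before dose 6, 5 doses have been given (aged 1τ, 2τ, 3τ, 4τ, 5τ).
C_trough = C₀ × (r + r² + … + r^5) = C₀ × r(1−r^5)/(1−r)
        = 3.300 × 0.2220 × (1 − 0.0005392) / (1 − 0.2220) = 0.9411 mg/L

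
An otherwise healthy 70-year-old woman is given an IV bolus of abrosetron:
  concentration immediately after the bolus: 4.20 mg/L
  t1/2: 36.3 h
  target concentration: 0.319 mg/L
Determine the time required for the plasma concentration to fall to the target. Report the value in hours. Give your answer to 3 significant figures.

k = ln2 / t½ = 0.693147 / 36.3 = 0.01909 h⁻¹
t = ln(C₀ / C) / k = ln(4.200 / 0.319) / 0.01909
  = ln(13.17) / 0.01909 = 2.578 / 0.01909 = 135.0 h

135 h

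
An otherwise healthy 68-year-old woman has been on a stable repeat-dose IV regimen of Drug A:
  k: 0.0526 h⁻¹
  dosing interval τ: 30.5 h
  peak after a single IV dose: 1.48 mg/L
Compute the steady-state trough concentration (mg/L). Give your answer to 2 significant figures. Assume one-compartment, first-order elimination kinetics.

0.37 mg/L

e^(−kτ) = e^(−0.05260 × 30.5) = 0.2010
Accumulation ratio R = 1 / (1 − e^(−kτ)) = 1 / (1 − 0.2010) = 1.252
Steady-state trough = C₀ × R × e^(−kτ) = 1.48 × 1.252 × 0.2010 = 0.3724 mg/L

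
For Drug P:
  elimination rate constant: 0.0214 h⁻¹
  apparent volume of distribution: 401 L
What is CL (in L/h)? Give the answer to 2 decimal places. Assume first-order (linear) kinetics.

8.58 L/h

CL = k × Vd = 0.0214 × 401 = 8.581 L/h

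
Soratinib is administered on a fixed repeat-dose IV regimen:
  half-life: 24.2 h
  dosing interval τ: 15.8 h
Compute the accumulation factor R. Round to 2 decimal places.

k = ln2 / t½ = 0.693147 / 24.2 = 0.02864 h⁻¹
e^(−kτ) = e^(−0.02864 × 15.8) = 0.6360
Accumulation ratio R = 1 / (1 − e^(−kτ)) = 1 / (1 − 0.6360) = 2.747

2.75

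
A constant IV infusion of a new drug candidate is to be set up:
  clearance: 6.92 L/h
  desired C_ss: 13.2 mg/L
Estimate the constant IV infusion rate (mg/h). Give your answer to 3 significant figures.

91.3 mg/h

At steady state, infusion rate R₀ = Css × CL = 13.2 × 6.920 = 91.34 mg/h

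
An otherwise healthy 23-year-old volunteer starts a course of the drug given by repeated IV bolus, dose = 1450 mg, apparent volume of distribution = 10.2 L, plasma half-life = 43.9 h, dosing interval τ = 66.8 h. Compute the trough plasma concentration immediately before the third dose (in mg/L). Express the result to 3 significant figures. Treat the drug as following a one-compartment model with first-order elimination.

66.8 mg/L

C₀ per dose = Dose / Vd = 1450 / 10.2 = 142.2 mg/L
k = ln2 / t½ = 0.693147 / 43.9 = 0.01579 h⁻¹
Fraction remaining after one interval: r = e^(−kτ) = e^(−0.01579 × 66.8) = 0.3483
Before dose 3, 2 doses have been given (aged 1τ, 2τ).
C_trough = C₀ × (r + r²) = 142.2 × (0.3483 + 0.1213) = 66.78 mg/L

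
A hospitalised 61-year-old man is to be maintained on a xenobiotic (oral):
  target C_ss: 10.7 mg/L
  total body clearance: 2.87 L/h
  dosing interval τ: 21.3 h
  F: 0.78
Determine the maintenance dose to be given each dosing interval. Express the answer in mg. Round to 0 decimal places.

839 mg

At steady state, F × (Dose/τ) = Css × CL.
Dose = Css × CL × τ / F = 10.7 × 2.870 × 21.3 / 0.78 = 838.6 mg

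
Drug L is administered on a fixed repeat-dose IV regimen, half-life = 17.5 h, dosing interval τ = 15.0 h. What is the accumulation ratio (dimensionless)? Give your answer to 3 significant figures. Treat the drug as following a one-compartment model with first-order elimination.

2.23

k = ln2 / t½ = 0.693147 / 17.5 = 0.03961 h⁻¹
e^(−kτ) = e^(−0.03961 × 15.0) = 0.5520
Accumulation ratio R = 1 / (1 − e^(−kτ)) = 1 / (1 − 0.5520) = 2.232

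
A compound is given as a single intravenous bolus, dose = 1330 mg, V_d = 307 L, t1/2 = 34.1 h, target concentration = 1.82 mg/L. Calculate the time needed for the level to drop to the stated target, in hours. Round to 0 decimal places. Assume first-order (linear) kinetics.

C₀ = Dose / Vd = 1330 / 307 = 4.332 mg/L
k = ln2 / t½ = 0.693147 / 34.1 = 0.02033 h⁻¹
t = ln(C₀ / C) / k = ln(4.332 / 1.82) / 0.02033
  = ln(2.380) / 0.02033 = 0.8671 / 0.02033 = 42.65 h

43 h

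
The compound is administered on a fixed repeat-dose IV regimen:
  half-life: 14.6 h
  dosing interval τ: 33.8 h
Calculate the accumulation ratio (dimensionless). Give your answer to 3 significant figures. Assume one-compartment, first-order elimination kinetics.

k = ln2 / t½ = 0.693147 / 14.6 = 0.04748 h⁻¹
e^(−kτ) = e^(−0.04748 × 33.8) = 0.2009
Accumulation ratio R = 1 / (1 − e^(−kτ)) = 1 / (1 − 0.2009) = 1.251

1.25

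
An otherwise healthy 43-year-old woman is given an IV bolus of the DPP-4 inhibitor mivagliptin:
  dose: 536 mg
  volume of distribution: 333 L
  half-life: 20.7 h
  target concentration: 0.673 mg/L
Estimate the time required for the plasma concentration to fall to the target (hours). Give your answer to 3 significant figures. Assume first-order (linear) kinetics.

26.0 h

C₀ = Dose / Vd = 536.0 / 333 = 1.610 mg/L
k = ln2 / t½ = 0.693147 / 20.7 = 0.03349 h⁻¹
t = ln(C₀ / C) / k = ln(1.610 / 0.673) / 0.03349
  = ln(2.392) / 0.03349 = 0.8721 / 0.03349 = 26.04 h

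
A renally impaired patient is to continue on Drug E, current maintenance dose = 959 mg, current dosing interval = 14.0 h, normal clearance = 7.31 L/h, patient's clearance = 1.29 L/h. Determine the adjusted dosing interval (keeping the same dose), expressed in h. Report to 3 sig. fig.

To keep the same average steady-state level, dosing rate must scale with clearance.
CL ratio = 1.29 / 7.31 = 0.1765
New interval (same dose) = 14.0 / 0.1765 = 79.32 h

79.3 h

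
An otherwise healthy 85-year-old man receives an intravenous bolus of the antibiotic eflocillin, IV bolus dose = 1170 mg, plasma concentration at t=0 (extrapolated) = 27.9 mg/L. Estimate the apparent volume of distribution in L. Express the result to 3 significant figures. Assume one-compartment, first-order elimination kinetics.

41.9 L

Vd = Dose / C₀ = 1170 / 27.9 = 41.94 L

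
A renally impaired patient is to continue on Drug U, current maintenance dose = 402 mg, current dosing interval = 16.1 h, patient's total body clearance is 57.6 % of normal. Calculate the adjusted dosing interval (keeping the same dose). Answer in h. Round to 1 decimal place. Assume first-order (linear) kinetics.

28.0 h

To keep the same average steady-state level, dosing rate must scale with clearance.
CL ratio = 57.6 / 100 = 0.5760
New interval (same dose) = 16.1 / 0.5760 = 27.95 h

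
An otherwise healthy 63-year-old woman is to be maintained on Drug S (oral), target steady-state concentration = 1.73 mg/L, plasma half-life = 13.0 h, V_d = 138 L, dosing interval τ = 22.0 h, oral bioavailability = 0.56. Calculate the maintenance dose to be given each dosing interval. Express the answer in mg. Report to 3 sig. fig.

500 mg

k = ln2 / t½ = 0.693147 / 13.0 = 0.05332 h⁻¹
CL = k × Vd = 0.05332 × 138 = 7.358 L/h
At steady state, F × (Dose/τ) = Css × CL.
Dose = Css × CL × τ / F = 1.73 × 7.358 × 22.0 / 0.56 = 500.1 mg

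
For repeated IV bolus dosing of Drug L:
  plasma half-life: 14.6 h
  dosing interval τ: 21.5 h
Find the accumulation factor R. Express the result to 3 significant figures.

k = ln2 / t½ = 0.693147 / 14.6 = 0.04748 h⁻¹
e^(−kτ) = e^(−0.04748 × 21.5) = 0.3603
Accumulation ratio R = 1 / (1 − e^(−kτ)) = 1 / (1 − 0.3603) = 1.563

1.56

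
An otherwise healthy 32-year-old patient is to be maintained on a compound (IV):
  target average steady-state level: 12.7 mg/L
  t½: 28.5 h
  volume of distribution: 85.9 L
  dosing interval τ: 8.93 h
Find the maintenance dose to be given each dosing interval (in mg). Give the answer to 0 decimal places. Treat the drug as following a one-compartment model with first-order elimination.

237 mg

k = ln2 / t½ = 0.693147 / 28.5 = 0.02432 h⁻¹
CL = k × Vd = 0.02432 × 85.9 = 2.089 L/h
At steady state, Dose/τ = Css × CL.
Dose = Css × CL × τ = 12.7 × 2.089 × 8.93 = 236.9 mg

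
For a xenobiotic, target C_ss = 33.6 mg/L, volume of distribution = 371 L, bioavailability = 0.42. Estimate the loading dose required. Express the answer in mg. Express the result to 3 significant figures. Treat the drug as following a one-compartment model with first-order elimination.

LD = Css × Vd / F = 33.6 × 371 / 0.42 = 29680 mg

29700 mg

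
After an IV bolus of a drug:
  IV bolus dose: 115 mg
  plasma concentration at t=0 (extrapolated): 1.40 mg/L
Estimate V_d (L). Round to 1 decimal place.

82.1 L

Vd = Dose / C₀ = 115.0 / 1.40 = 82.14 L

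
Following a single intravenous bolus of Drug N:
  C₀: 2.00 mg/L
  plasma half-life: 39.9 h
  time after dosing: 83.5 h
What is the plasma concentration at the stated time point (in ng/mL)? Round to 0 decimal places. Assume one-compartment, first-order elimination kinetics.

k = ln2 / t½ = 0.693147 / 39.9 = 0.01737 h⁻¹
C = C₀ · e^(−k·t) = 2.000 × e^(−0.01737 × 83.5)
  = 2.000 × 0.2345 = 0.4690 mg/L
Convert: 0.4690 mg/L × 1000 = 469.0 ng/mL

469 ng/mL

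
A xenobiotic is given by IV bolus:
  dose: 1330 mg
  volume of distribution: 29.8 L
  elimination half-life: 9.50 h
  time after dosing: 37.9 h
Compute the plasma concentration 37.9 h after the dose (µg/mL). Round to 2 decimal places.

2.81 µg/mL

C₀ = Dose / Vd = 1330 / 29.8 = 44.63 mg/L
k = ln2 / t½ = 0.693147 / 9.50 = 0.07296 h⁻¹
C = C₀ · e^(−k·t) = 44.63 × e^(−0.07296 × 37.9)
  = 44.63 × 0.06296 = 2.810 mg/L
(2.810 mg/L = 2.810 µg/mL)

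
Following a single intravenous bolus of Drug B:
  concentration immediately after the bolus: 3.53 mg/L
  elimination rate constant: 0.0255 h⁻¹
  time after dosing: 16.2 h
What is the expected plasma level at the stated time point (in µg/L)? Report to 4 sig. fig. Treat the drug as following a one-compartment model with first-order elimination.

C = C₀ · e^(−k·t) = 3.530 × e^(−0.02550 × 16.2)
  = 3.530 × 0.6616 = 2.335 mg/L
Convert: 2.335 mg/L × 1000 = 2335 µg/L

2335 µg/L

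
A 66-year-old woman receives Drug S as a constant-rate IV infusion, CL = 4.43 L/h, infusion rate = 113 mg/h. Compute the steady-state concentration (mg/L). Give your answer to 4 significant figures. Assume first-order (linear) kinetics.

25.51 mg/L

At steady state Css = R₀ / CL = 113 / 4.430 = 25.51 mg/L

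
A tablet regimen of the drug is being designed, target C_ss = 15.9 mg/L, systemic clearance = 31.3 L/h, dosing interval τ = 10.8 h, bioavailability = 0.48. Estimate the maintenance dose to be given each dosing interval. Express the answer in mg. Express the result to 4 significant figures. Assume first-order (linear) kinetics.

At steady state, F × (Dose/τ) = Css × CL.
Dose = Css × CL × τ / F = 15.9 × 31.30 × 10.8 / 0.48 = 11200 mg

11200 mg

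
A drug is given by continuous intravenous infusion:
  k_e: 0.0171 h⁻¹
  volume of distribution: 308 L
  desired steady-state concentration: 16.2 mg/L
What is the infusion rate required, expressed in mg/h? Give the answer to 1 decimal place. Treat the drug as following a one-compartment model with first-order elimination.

85.3 mg/h

CL = k × Vd = 0.01710 × 308 = 5.267 L/h
At steady state, infusion rate R₀ = Css × CL = 16.2 × 5.267 = 85.33 mg/h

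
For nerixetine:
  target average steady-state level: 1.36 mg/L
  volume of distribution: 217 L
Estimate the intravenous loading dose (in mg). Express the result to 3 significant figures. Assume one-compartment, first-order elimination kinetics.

295 mg

LD = Css × Vd = 1.36 × 217 = 295.1 mg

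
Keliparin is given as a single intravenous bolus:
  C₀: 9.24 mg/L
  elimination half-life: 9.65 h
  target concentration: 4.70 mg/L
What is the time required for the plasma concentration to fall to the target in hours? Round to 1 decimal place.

k = ln2 / t½ = 0.693147 / 9.65 = 0.07183 h⁻¹
t = ln(C₀ / C) / k = ln(9.240 / 4.70) / 0.07183
  = ln(1.966) / 0.07183 = 0.6760 / 0.07183 = 9.411 h

9.4 h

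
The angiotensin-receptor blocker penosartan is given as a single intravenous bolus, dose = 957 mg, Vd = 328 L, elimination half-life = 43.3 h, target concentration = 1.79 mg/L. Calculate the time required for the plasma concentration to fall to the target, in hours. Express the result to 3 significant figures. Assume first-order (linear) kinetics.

C₀ = Dose / Vd = 957.0 / 328 = 2.918 mg/L
k = ln2 / t½ = 0.693147 / 43.3 = 0.01601 h⁻¹
t = ln(C₀ / C) / k = ln(2.918 / 1.79) / 0.01601
  = ln(1.630) / 0.01601 = 0.4886 / 0.01601 = 30.52 h

30.5 h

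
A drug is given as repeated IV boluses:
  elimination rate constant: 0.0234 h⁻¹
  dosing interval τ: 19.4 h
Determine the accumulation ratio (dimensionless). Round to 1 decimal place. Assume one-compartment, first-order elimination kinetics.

e^(−kτ) = e^(−0.02340 × 19.4) = 0.6351
Accumulation ratio R = 1 / (1 − e^(−kτ)) = 1 / (1 − 0.6351) = 2.740

2.7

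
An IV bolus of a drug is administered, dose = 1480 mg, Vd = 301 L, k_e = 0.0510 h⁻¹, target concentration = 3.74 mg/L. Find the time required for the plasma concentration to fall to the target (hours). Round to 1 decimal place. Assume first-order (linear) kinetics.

5.4 h

C₀ = Dose / Vd = 1480 / 301 = 4.917 mg/L
t = ln(C₀ / C) / k = ln(4.917 / 3.74) / 0.05100
  = ln(1.315) / 0.05100 = 0.2738 / 0.05100 = 5.369 h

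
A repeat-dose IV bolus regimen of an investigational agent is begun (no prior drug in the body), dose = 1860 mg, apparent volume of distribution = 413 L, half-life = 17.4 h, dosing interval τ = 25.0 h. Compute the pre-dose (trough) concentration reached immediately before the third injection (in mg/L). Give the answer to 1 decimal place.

C₀ per dose = Dose / Vd = 1860 / 413 = 4.504 mg/L
k = ln2 / t½ = 0.693147 / 17.4 = 0.03984 h⁻¹
Fraction remaining after one interval: r = e^(−kτ) = e^(−0.03984 × 25.0) = 0.3694
Before dose 3, 2 doses have been given (aged 1τ, 2τ).
C_trough = C₀ × (r + r²) = 4.504 × (0.3694 + 0.1365) = 2.279 mg/L

2.3 mg/L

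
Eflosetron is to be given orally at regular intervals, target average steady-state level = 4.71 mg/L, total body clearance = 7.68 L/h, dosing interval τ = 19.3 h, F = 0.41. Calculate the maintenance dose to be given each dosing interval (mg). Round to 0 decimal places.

At steady state, F × (Dose/τ) = Css × CL.
Dose = Css × CL × τ / F = 4.71 × 7.680 × 19.3 / 0.41 = 1703 mg

1703 mg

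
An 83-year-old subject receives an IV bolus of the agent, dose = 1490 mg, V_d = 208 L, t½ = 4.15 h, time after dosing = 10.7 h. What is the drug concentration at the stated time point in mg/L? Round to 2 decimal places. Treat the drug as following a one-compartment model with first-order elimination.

C₀ = Dose / Vd = 1490 / 208 = 7.163 mg/L
k = ln2 / t½ = 0.693147 / 4.15 = 0.1670 h⁻¹
C = C₀ · e^(−k·t) = 7.163 × e^(−0.1670 × 10.7)
  = 7.163 × 0.1675 = 1.200 mg/L

1.20 mg/L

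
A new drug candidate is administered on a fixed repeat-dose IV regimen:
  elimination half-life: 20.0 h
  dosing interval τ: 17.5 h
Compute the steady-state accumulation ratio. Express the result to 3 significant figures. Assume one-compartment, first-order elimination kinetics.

2.20

k = ln2 / t½ = 0.693147 / 20.0 = 0.03466 h⁻¹
e^(−kτ) = e^(−0.03466 × 17.5) = 0.5452
Accumulation ratio R = 1 / (1 − e^(−kτ)) = 1 / (1 − 0.5452) = 2.199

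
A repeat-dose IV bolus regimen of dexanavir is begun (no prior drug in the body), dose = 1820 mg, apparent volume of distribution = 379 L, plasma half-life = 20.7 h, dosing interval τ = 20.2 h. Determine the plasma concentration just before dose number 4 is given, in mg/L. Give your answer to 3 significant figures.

C₀ per dose = Dose / Vd = 1820 / 379 = 4.802 mg/L
k = ln2 / t½ = 0.693147 / 20.7 = 0.03349 h⁻¹
Fraction remaining after one interval: r = e^(−kτ) = e^(−0.03349 × 20.2) = 0.5084
Before dose 4, 3 doses have been given (aged 1τ, 2τ, 3τ).
C_trough = C₀ × (r + r² + … + r^3) = C₀ × r(1−r^3)/(1−r)
        = 4.802 × 0.5084 × (1 − 0.1314) / (1 − 0.5084) = 4.314 mg/L

4.31 mg/L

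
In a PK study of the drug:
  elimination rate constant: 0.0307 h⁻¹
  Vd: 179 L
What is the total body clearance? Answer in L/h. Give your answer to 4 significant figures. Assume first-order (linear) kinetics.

CL = k × Vd = 0.0307 × 179 = 5.495 L/h

5.495 L/h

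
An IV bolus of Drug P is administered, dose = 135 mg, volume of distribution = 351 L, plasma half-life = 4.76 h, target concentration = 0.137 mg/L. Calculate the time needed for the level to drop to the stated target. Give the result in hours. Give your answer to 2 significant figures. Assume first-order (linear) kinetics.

C₀ = Dose / Vd = 135.0 / 351 = 0.3846 mg/L
k = ln2 / t½ = 0.693147 / 4.76 = 0.1456 h⁻¹
t = ln(C₀ / C) / k = ln(0.3846 / 0.137) / 0.1456
  = ln(2.807) / 0.1456 = 1.032 / 0.1456 = 7.088 h

7.1 h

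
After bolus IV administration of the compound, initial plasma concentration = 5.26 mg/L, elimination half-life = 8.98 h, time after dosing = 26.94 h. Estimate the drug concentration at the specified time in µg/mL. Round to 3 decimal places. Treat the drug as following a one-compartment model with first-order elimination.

0.658 µg/mL

k = ln2 / t½ = 0.693147 / 8.98 = 0.07719 h⁻¹
t / t½ = 26.94 / 8.98 = 3 half-lives
C = C₀ × (1/2)^3 = 5.260 × 0.1250 = 0.6575 mg/L
(0.6575 mg/L = 0.6575 µg/mL)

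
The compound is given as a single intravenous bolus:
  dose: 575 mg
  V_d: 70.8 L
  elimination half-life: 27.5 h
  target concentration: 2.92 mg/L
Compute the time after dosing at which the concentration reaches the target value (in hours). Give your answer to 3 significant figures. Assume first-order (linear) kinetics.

C₀ = Dose / Vd = 575.0 / 70.8 = 8.121 mg/L
k = ln2 / t½ = 0.693147 / 27.5 = 0.02521 h⁻¹
t = ln(C₀ / C) / k = ln(8.121 / 2.92) / 0.02521
  = ln(2.781) / 0.02521 = 1.023 / 0.02521 = 40.58 h

40.6 h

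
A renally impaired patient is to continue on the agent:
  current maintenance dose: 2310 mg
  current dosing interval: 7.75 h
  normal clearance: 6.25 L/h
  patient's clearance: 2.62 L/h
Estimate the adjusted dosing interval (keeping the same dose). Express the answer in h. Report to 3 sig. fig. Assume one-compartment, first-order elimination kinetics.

18.5 h

To keep the same average steady-state level, dosing rate must scale with clearance.
CL ratio = 2.62 / 6.25 = 0.4192
New interval (same dose) = 7.75 / 0.4192 = 18.49 h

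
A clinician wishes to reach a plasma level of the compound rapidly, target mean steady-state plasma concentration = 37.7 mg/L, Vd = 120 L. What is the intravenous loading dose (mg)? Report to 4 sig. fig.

4524 mg

LD = Css × Vd = 37.7 × 120 = 4524 mg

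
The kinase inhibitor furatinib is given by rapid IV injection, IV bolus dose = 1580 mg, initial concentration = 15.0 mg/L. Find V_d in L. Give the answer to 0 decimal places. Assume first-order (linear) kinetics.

Vd = Dose / C₀ = 1580 / 15.0 = 105.3 L

105 L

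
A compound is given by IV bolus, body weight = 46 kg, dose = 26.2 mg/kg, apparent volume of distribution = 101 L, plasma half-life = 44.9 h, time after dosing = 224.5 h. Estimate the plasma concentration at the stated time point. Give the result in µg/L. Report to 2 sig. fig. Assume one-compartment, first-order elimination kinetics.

370 µg/L

Total dose = 26.2 × 46 = 1205 mg
C₀ = Dose / Vd = 1205 / 101 = 11.93 mg/L
k = ln2 / t½ = 0.693147 / 44.9 = 0.01544 h⁻¹
t / t½ = 224.5 / 44.9 = 5 half-lives
C = C₀ × (1/2)^5 = 11.93 × 0.03125 = 0.3728 mg/L
Convert: 0.3728 mg/L × 1000 = 372.8 µg/L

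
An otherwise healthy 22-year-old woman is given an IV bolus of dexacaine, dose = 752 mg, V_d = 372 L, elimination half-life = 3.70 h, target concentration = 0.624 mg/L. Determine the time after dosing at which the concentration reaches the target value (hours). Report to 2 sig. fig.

6.3 h

C₀ = Dose / Vd = 752.0 / 372 = 2.022 mg/L
k = ln2 / t½ = 0.693147 / 3.70 = 0.1873 h⁻¹
t = ln(C₀ / C) / k = ln(2.022 / 0.624) / 0.1873
  = ln(3.240) / 0.1873 = 1.176 / 0.1873 = 6.279 h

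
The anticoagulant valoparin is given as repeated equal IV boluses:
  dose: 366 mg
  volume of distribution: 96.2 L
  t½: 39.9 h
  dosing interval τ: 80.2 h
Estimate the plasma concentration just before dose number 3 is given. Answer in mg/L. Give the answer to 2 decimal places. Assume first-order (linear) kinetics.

C₀ per dose = Dose / Vd = 366 / 96.2 = 3.805 mg/L
k = ln2 / t½ = 0.693147 / 39.9 = 0.01737 h⁻¹
Fraction remaining after one interval: r = e^(−kτ) = e^(−0.01737 × 80.2) = 0.2483
Before dose 3, 2 doses have been given (aged 1τ, 2τ).
C_trough = C₀ × (r + r²) = 3.805 × (0.2483 + 0.06165) = 1.179 mg/L

1.18 mg/L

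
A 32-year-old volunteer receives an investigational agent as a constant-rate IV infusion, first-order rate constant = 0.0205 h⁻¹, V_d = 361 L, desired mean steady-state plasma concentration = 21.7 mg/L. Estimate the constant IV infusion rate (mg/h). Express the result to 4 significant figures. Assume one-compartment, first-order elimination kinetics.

160.6 mg/h

CL = k × Vd = 0.02050 × 361 = 7.401 L/h
At steady state, infusion rate R₀ = Css × CL = 21.7 × 7.401 = 160.6 mg/h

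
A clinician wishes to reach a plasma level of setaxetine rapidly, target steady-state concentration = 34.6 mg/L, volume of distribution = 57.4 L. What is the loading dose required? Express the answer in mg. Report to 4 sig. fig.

LD = Css × Vd = 34.6 × 57.4 = 1986 mg

1986 mg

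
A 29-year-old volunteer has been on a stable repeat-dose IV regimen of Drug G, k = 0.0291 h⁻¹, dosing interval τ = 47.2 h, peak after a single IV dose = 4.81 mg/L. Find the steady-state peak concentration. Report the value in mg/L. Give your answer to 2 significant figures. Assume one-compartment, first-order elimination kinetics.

6.4 mg/L

e^(−kτ) = e^(−0.02910 × 47.2) = 0.2532
Accumulation ratio R = 1 / (1 − e^(−kτ)) = 1 / (1 − 0.2532) = 1.339
Steady-state peak = C₀ × R = 4.81 × 1.339 = 6.441 mg/L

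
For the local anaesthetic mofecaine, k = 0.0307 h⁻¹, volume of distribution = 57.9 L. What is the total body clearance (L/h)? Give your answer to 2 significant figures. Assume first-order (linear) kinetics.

1.8 L/h

CL = k × Vd = 0.0307 × 57.9 = 1.778 L/h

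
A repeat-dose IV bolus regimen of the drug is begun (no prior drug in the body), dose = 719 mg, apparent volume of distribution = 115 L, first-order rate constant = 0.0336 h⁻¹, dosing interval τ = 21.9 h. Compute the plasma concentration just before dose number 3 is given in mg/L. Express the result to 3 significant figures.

C₀ per dose = Dose / Vd = 719 / 115 = 6.252 mg/L
Fraction remaining after one interval: r = e^(−kτ) = e^(−0.03360 × 21.9) = 0.4791
Before dose 3, 2 doses have been given (aged 1τ, 2τ).
C_trough = C₀ × (r + r²) = 6.252 × (0.4791 + 0.2295) = 4.430 mg/L

4.43 mg/L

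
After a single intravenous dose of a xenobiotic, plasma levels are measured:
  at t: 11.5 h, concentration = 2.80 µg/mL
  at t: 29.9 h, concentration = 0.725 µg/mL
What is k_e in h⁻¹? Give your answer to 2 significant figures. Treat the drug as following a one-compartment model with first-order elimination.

0.073 h⁻¹

k = ln(C₁/C₂) / (t₂ − t₁) = ln(2.80/0.725) / (29.9 − 11.5)
  = 1.351 / 18.40 = 0.07342 h⁻¹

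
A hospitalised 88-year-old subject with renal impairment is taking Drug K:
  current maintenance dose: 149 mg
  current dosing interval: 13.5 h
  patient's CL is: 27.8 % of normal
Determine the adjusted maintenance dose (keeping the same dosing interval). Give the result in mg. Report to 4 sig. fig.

To keep the same average steady-state level, dosing rate must scale with clearance.
CL ratio = 27.8 / 100 = 0.2780
New dose (same interval) = 149 × 0.2780 = 41.42 mg

41.42 mg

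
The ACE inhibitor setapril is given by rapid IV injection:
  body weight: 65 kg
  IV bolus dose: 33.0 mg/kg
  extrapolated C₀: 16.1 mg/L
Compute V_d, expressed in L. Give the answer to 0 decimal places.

Dose = 33.0 × 65 = 2145 mg
Vd = Dose / C₀ = 2145 / 16.1 = 133.2 L

133 L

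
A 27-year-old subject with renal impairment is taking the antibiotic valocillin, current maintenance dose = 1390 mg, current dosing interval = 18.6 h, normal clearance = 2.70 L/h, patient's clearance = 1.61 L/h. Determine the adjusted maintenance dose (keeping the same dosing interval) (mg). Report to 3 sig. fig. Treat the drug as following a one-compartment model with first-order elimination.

To keep the same average steady-state level, dosing rate must scale with clearance.
CL ratio = 1.61 / 2.70 = 0.5963
New dose (same interval) = 1390 × 0.5963 = 828.9 mg

829 mg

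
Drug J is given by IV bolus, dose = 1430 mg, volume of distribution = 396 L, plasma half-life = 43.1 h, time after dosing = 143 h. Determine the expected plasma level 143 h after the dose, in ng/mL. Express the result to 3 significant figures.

C₀ = Dose / Vd = 1430 / 396 = 3.611 mg/L
k = ln2 / t½ = 0.693147 / 43.1 = 0.01608 h⁻¹
C = C₀ · e^(−k·t) = 3.611 × e^(−0.01608 × 143)
  = 3.611 × 0.1003 = 0.3622 mg/L
Convert: 0.3622 mg/L × 1000 = 362.2 ng/mL

362 ng/mL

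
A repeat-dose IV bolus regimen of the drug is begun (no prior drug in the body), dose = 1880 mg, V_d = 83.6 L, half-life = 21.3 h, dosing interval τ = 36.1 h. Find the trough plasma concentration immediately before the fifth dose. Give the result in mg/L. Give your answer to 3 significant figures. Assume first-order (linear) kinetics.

9.96 mg/L

C₀ per dose = Dose / Vd = 1880 / 83.6 = 22.49 mg/L
k = ln2 / t½ = 0.693147 / 21.3 = 0.03254 h⁻¹
Fraction remaining after one interval: r = e^(−kτ) = e^(−0.03254 × 36.1) = 0.3089
Before dose 5, 4 doses have been given (aged 1τ, 2τ, 3τ, 4τ).
C_trough = C₀ × (r + r² + … + r^4) = C₀ × r(1−r^4)/(1−r)
        = 22.49 × 0.3089 × (1 − 0.009105) / (1 − 0.3089) = 9.961 mg/L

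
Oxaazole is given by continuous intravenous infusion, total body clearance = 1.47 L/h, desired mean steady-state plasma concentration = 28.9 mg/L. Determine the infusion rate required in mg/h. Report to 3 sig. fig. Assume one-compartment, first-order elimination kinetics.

At steady state, infusion rate R₀ = Css × CL = 28.9 × 1.470 = 42.48 mg/h

42.5 mg/h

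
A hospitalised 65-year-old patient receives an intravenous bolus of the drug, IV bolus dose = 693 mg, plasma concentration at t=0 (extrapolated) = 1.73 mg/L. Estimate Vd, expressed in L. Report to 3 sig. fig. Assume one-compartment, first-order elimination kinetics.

401 L

Vd = Dose / C₀ = 693.0 / 1.73 = 400.6 L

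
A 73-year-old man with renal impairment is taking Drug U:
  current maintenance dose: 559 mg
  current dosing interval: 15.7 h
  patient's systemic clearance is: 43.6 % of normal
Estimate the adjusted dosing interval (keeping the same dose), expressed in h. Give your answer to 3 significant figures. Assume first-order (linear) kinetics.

36.0 h

To keep the same average steady-state level, dosing rate must scale with clearance.
CL ratio = 43.6 / 100 = 0.4360
New interval (same dose) = 15.7 / 0.4360 = 36.01 h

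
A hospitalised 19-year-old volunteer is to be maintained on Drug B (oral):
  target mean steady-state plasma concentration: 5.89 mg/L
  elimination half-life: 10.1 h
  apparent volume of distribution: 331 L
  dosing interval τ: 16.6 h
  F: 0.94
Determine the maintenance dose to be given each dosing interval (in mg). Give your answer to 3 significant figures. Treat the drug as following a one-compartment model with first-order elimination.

k = ln2 / t½ = 0.693147 / 10.1 = 0.06863 h⁻¹
CL = k × Vd = 0.06863 × 331 = 22.72 L/h
At steady state, F × (Dose/τ) = Css × CL.
Dose = Css × CL × τ / F = 5.89 × 22.72 × 16.6 / 0.94 = 2363 mg

2360 mg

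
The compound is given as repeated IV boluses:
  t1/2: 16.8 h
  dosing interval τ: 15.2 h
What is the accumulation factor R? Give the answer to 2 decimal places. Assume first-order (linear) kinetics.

k = ln2 / t½ = 0.693147 / 16.8 = 0.04126 h⁻¹
e^(−kτ) = e^(−0.04126 × 15.2) = 0.5341
Accumulation ratio R = 1 / (1 − e^(−kτ)) = 1 / (1 − 0.5341) = 2.146

2.15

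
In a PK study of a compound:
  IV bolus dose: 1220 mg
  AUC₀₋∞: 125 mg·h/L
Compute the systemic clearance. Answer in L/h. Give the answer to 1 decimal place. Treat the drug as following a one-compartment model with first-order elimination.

9.8 L/h

CL = Dose / AUC = 1220 / 125 = 9.760 L/h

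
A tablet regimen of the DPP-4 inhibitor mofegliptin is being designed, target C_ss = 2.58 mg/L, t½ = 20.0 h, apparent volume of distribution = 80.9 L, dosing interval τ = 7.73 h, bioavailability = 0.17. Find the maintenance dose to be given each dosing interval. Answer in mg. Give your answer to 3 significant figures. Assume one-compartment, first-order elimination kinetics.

329 mg

k = ln2 / t½ = 0.693147 / 20.0 = 0.03466 h⁻¹
CL = k × Vd = 0.03466 × 80.9 = 2.804 L/h
At steady state, F × (Dose/τ) = Css × CL.
Dose = Css × CL × τ / F = 2.58 × 2.804 × 7.73 / 0.17 = 328.9 mg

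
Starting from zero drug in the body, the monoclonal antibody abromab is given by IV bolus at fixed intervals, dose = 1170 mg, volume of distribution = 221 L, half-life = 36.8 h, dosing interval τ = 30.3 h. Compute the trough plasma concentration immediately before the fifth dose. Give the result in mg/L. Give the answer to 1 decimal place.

6.2 mg/L

C₀ per dose = Dose / Vd = 1170 / 221 = 5.294 mg/L
k = ln2 / t½ = 0.693147 / 36.8 = 0.01884 h⁻¹
Fraction remaining after one interval: r = e^(−kτ) = e^(−0.01884 × 30.3) = 0.5650
Before dose 5, 4 doses have been given (aged 1τ, 2τ, 3τ, 4τ).
C_trough = C₀ × (r + r² + … + r^4) = C₀ × r(1−r^4)/(1−r)
        = 5.294 × 0.5650 × (1 − 0.1019) / (1 − 0.5650) = 6.175 mg/L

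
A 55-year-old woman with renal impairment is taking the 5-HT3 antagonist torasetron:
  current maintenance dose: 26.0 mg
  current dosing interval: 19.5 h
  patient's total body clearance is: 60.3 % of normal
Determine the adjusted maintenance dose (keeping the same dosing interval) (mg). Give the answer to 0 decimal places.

To keep the same average steady-state level, dosing rate must scale with clearance.
CL ratio = 60.3 / 100 = 0.6030
New dose (same interval) = 26.0 × 0.6030 = 15.68 mg

16 mg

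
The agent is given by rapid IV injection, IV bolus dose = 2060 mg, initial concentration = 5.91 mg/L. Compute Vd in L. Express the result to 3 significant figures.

349 L

Vd = Dose / C₀ = 2060 / 5.91 = 348.6 L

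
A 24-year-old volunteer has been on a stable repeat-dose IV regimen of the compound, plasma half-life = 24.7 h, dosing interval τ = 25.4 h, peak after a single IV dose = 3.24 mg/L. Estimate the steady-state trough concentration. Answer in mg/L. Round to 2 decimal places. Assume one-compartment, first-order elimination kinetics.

3.12 mg/L

k = ln2 / t½ = 0.693147 / 24.7 = 0.02806 h⁻¹
e^(−kτ) = e^(−0.02806 × 25.4) = 0.4903
Accumulation ratio R = 1 / (1 − e^(−kτ)) = 1 / (1 − 0.4903) = 1.962
Steady-state trough = C₀ × R × e^(−kτ) = 3.24 × 1.962 × 0.4903 = 3.117 mg/L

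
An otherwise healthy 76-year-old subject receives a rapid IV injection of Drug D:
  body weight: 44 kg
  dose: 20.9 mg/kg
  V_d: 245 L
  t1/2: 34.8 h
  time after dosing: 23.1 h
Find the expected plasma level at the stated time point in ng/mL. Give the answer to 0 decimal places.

Total dose = 20.9 × 44 = 919.6 mg
C₀ = Dose / Vd = 919.6 / 245 = 3.753 mg/L
k = ln2 / t½ = 0.693147 / 34.8 = 0.01992 h⁻¹
C = C₀ · e^(−k·t) = 3.753 × e^(−0.01992 × 23.1)
  = 3.753 × 0.6312 = 2.369 mg/L
Convert: 2.369 mg/L × 1000 = 2369 ng/mL

2369 ng/mL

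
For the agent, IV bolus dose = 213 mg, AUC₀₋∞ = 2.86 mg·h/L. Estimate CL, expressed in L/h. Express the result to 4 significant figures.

74.48 L/h

CL = Dose / AUC = 213 / 2.86 = 74.48 L/h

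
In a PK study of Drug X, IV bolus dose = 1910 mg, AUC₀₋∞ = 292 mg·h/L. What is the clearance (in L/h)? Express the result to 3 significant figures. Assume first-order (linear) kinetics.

CL = Dose / AUC = 1910 / 292 = 6.541 L/h

6.54 L/h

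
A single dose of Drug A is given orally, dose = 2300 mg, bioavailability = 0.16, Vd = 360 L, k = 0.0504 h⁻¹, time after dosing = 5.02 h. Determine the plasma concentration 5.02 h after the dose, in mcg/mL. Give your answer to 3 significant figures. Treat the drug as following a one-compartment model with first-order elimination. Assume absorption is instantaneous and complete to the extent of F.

Amount reaching circulation = F × Dose = 0.16 × 2300 = 368.0 mg
C₀ = F·Dose / Vd = 368.0 / 360 = 1.022 mg/L
C = C₀ · e^(−k·t) = 1.022 × e^(−0.05040 × 5.02)
  = 1.022 × 0.7765 = 0.7936 mg/L
(0.7936 mg/L = 0.7936 mcg/mL)

0.794 mcg/mL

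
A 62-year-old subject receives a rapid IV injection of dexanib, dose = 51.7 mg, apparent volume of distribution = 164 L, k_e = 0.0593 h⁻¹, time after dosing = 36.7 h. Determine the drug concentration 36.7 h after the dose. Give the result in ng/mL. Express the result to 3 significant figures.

C₀ = Dose / Vd = 51.70 / 164 = 0.3152 mg/L
C = C₀ · e^(−k·t) = 0.3152 × e^(−0.05930 × 36.7)
  = 0.3152 × 0.1135 = 0.03578 mg/L
Convert: 0.03578 mg/L × 1000 = 35.78 ng/mL

35.8 ng/mL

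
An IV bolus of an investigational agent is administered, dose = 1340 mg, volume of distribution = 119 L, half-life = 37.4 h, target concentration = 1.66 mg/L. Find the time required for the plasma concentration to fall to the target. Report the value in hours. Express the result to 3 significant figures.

C₀ = Dose / Vd = 1340 / 119 = 11.26 mg/L
k = ln2 / t½ = 0.693147 / 37.4 = 0.01853 h⁻¹
t = ln(C₀ / C) / k = ln(11.26 / 1.66) / 0.01853
  = ln(6.783) / 0.01853 = 1.914 / 0.01853 = 103.3 h

103 h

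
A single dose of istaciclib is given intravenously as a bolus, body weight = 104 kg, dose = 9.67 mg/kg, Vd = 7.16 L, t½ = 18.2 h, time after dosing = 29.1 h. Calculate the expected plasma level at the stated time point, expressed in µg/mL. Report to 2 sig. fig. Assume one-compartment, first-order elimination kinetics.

Total dose = 9.67 × 104 = 1006 mg
C₀ = Dose / Vd = 1006 / 7.16 = 140.5 mg/L
k = ln2 / t½ = 0.693147 / 18.2 = 0.03809 h⁻¹
C = C₀ · e^(−k·t) = 140.5 × e^(−0.03809 × 29.1)
  = 140.5 × 0.3301 = 46.38 mg/L
(46.38 mg/L = 46.38 µg/mL)

46 µg/mL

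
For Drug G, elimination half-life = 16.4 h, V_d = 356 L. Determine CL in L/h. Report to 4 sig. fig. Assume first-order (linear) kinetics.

15.05 L/h

k = ln2 / t½ = 0.693147 / 16.4 = 0.04227 h⁻¹
CL = k × Vd = 0.04227 × 356 = 15.05 L/h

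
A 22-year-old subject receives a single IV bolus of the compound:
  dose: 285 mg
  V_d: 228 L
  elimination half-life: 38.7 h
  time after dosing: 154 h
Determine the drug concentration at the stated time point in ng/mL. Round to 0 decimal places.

79 ng/mL

C₀ = Dose / Vd = 285.0 / 228 = 1.250 mg/L
k = ln2 / t½ = 0.693147 / 38.7 = 0.01791 h⁻¹
C = C₀ · e^(−k·t) = 1.250 × e^(−0.01791 × 154)
  = 1.250 × 0.06341 = 0.07926 mg/L
Convert: 0.07926 mg/L × 1000 = 79.26 ng/mL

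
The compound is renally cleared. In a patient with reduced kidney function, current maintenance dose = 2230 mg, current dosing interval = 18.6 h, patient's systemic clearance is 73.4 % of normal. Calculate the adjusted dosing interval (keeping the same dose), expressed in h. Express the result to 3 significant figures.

25.3 h

To keep the same average steady-state level, dosing rate must scale with clearance.
CL ratio = 73.4 / 100 = 0.7340
New interval (same dose) = 18.6 / 0.7340 = 25.34 h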